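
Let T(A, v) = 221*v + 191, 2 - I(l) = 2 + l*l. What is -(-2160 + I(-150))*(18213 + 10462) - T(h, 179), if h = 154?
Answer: 707085750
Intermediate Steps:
I(l) = -l**2 (I(l) = 2 - (2 + l*l) = 2 - (2 + l**2) = 2 + (-2 - l**2) = -l**2)
T(A, v) = 191 + 221*v
-(-2160 + I(-150))*(18213 + 10462) - T(h, 179) = -(-2160 - 1*(-150)**2)*(18213 + 10462) - (191 + 221*179) = -(-2160 - 1*22500)*28675 - (191 + 39559) = -(-2160 - 22500)*28675 - 1*39750 = -(-24660)*28675 - 39750 = -1*(-707125500) - 39750 = 707125500 - 39750 = 707085750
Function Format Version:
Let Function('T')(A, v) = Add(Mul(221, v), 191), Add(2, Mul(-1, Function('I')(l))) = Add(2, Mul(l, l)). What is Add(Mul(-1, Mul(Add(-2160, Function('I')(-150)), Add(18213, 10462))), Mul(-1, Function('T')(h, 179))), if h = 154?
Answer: 707085750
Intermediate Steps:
Function('I')(l) = Mul(-1, Pow(l, 2)) (Function('I')(l) = Add(2, Mul(-1, Add(2, Mul(l, l)))) = Add(2, Mul(-1, Add(2, Pow(l, 2)))) = Add(2, Add(-2, Mul(-1, Pow(l, 2)))) = Mul(-1, Pow(l, 2)))
Function('T')(A, v) = Add(191, Mul(221, v))
Add(Mul(-1, Mul(Add(-2160, Function('I')(-150)), Add(18213, 10462))), Mul(-1, Function('T')(h, 179))) = Add(Mul(-1, Mul(Add(-2160, Mul(-1, Pow(-150, 2))), Add(18213, 10462))), Mul(-1, Add(191, Mul(221, 179)))) = Add(Mul(-1, Mul(Add(-2160, Mul(-1, 22500)), 28675)), Mul(-1, Add(191, 39559))) = Add(Mul(-1, Mul(Add(-2160, -22500), 28675)), Mul(-1, 39750)) = Add(Mul(-1, Mul(-24660, 28675)), -39750) = Add(Mul(-1, -707125500), -39750) = Add(707125500, -39750) = 707085750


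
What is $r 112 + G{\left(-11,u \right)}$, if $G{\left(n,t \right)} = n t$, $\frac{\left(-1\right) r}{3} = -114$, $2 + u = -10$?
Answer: $38436$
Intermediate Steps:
$u = -12$ ($u = -2 - 10 = -12$)
$r = 342$ ($r = \left(-3\right) \left(-114\right) = 342$)
$r 112 + G{\left(-11,u \right)} = 342 \cdot 112 - -132 = 38304 + 132 = 38436$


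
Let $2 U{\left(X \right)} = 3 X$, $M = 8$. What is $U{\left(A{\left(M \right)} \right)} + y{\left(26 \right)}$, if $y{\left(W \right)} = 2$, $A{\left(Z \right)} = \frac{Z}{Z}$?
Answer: $\frac{7}{2} \approx 3.5$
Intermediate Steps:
$A{\left(Z \right)} = 1$
$U{\left(X \right)} = \frac{3 X}{2}$
$U{\left(A{\left(M \right)} \right)} + y{\left(26 \right)} = \frac{3}{2} \cdot 1 + 2 = \frac{3}{2} + 2 = \frac{7}{2}$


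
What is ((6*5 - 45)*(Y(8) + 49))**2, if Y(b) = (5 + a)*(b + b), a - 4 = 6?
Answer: 18792225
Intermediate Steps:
a = 10 (a = 4 + 6 = 10)
Y(b) = 30*b (Y(b) = (5 + 10)*(b + b) = 15*(2*b) = 30*b)
((6*5 - 45)*(Y(8) + 49))**2 = ((6*5 - 45)*(30*8 + 49))**2 = ((30 - 45)*(240 + 49))**2 = (-15*289)**2 = (-4335)**2 = 18792225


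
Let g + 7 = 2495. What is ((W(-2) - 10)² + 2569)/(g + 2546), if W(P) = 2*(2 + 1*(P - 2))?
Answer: 2765/5034 ≈ 0.54926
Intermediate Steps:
g = 2488 (g = -7 + 2495 = 2488)
W(P) = 2*P (W(P) = 2*(2 + 1*(-2 + P)) = 2*(2 + (-2 + P)) = 2*P)
((W(-2) - 10)² + 2569)/(g + 2546) = ((2*(-2) - 10)² + 2569)/(2488 + 2546) = ((-4 - 10)² + 2569)/5034 = ((-14)² + 2569)*(1/5034) = (196 + 2569)*(1/5034) = 2765*(1/5034) = 2765/5034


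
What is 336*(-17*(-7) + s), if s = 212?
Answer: 111216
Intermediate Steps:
336*(-17*(-7) + s) = 336*(-17*(-7) + 212) = 336*(119 + 212) = 336*331 = 111216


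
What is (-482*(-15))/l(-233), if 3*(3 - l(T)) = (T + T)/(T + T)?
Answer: 10845/4 ≈ 2711.3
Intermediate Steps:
l(T) = 8/3 (l(T) = 3 - (T + T)/(3*(T + T)) = 3 - 2*T/(3*(2*T)) = 3 - 2*T*1/(2*T)/3 = 3 - 1/3*1 = 3 - 1/3 = 8/3)
(-482*(-15))/l(-233) = (-482*(-15))/(8/3) = 7230*(3/8) = 10845/4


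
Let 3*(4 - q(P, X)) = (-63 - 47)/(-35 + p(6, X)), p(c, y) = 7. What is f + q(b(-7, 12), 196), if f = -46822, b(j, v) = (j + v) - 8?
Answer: -1966411/42 ≈ -46819.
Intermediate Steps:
b(j, v) = -8 + j + v
q(P, X) = 113/42 (q(P, X) = 4 - (-63 - 47)/(3*(-35 + 7)) = 4 - (-110)/(3*(-28)) = 4 - (-110)*(-1)/(3*28) = 4 - 1/3*55/14 = 4 - 55/42 = 113/42)
f + q(b(-7, 12), 196) = -46822 + 113/42 = -1966411/42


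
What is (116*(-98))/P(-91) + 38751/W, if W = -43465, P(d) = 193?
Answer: -501589063/8388745 ≈ -59.793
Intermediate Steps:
(116*(-98))/P(-91) + 38751/W = (116*(-98))/193 + 38751/(-43465) = -11368*1/193 + 38751*(-1/43465) = -11368/193 - 38751/43465 = -501589063/8388745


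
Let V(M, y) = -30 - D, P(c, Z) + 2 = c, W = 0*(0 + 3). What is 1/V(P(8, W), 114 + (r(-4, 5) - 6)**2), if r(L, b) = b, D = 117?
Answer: -1/147 ≈ -0.0068027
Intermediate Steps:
W = 0 (W = 0*3 = 0)
P(c, Z) = -2 + c
V(M, y) = -147 (V(M, y) = -30 - 1*117 = -30 - 117 = -147)
1/V(P(8, W), 114 + (r(-4, 5) - 6)**2) = 1/(-147) = -1/147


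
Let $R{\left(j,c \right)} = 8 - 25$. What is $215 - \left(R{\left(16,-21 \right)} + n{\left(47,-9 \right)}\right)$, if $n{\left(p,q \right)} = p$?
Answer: $185$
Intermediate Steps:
$R{\left(j,c \right)} = -17$
$215 - \left(R{\left(16,-21 \right)} + n{\left(47,-9 \right)}\right) = 215 - \left(-17 + 47\right) = 215 - 30 = 185$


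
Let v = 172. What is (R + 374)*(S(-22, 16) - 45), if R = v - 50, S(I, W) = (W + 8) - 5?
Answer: -12896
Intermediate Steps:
S(I, W) = 3 + W (S(I, W) = (8 + W) - 5 = 3 + W)
R = 122 (R = 172 - 50 = 122)
(R + 374)*(S(-22, 16) - 45) = (122 + 374)*((3 + 16) - 45) = 496*(19 - 45) = 496*(-26) = -12896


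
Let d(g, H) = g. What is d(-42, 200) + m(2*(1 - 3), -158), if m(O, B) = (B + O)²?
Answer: 26202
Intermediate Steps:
d(-42, 200) + m(2*(1 - 3), -158) = -42 + (-158 + 2*(1 - 3))² = -42 + (-158 + 2*(-2))² = -42 + (-158 - 4)² = -42 + (-162)² = -42 + 26244 = 26202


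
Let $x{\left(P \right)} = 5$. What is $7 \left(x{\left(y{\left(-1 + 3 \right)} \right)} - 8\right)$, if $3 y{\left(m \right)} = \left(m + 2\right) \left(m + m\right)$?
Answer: $-21$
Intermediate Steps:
$y{\left(m \right)} = \frac{2 m \left(2 + m\right)}{3}$ ($y{\left(m \right)} = \frac{\left(m + 2\right) \left(m + m\right)}{3} = \frac{\left(2 + m\right) 2 m}{3} = \frac{2 m \left(2 + m\right)}{3}$)
$7 \left(x{\left(y{\left(-1 + 3 \right)} \right)} - 8\right) = 7 \left(5 - 8\right) = 7 \left(-3\right) = -21$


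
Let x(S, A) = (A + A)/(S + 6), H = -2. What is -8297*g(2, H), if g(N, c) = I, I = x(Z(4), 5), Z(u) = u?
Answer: -8297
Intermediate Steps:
x(S, A) = 2*A/(6 + S) (x(S, A) = (2*A)/(6 + S) = 2*A/(6 + S))
I = 1 (I = 2*5/(6 + 4) = 2*5/10 = 2*5*(⅒) = 1)
g(N, c) = 1
-8297*g(2, H) = -8297*1 = -8297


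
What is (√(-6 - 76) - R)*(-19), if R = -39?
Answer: -741 - 19*I*√82 ≈ -741.0 - 172.05*I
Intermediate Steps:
(√(-6 - 76) - R)*(-19) = (√(-6 - 76) - 1*(-39))*(-19) = (√(-82) + 39)*(-19) = (I*√82 + 39)*(-19) = (39 + I*√82)*(-19) = -741 - 19*I*√82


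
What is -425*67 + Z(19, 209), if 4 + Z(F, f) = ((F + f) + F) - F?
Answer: -28251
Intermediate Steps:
Z(F, f) = -4 + F + f (Z(F, f) = -4 + (((F + f) + F) - F) = -4 + ((f + 2*F) - F) = -4 + (F + f) = -4 + F + f)
-425*67 + Z(19, 209) = -425*67 + (-4 + 19 + 209) = -28475 + 224 = -28251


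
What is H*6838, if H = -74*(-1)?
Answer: 506012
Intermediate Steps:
H = 74
H*6838 = 74*6838 = 506012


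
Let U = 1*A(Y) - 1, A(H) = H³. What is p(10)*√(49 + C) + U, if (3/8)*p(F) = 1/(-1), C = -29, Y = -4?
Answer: -65 - 16*√5/3 ≈ -76.926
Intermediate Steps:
p(F) = -8/3 (p(F) = (8/3)/(-1) = (8/3)*(-1) = -8/3)
U = -65 (U = 1*(-4)³ - 1 = 1*(-64) - 1 = -64 - 1 = -65)
p(10)*√(49 + C) + U = -8*√(49 - 29)/3 - 65 = -16*√5/3 - 65 = -65 - 16*√5/3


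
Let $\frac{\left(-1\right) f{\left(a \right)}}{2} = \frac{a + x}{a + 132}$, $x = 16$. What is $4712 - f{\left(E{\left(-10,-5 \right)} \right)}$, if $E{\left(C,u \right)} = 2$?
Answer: $\frac{315722}{67} \approx 4712.3$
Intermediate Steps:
$f{\left(a \right)} = - \frac{2 \left(16 + a\right)}{132 + a}$ ($f{\left(a \right)} = - 2 \frac{a + 16}{a + 132} = - 2 \frac{16 + a}{132 + a} = - \frac{2 \left(16 + a\right)}{132 + a}$)
$4712 - f{\left(E{\left(-10,-5 \right)} \right)} = 4712 - \frac{2 \left(-16 - 2\right)}{132 + 2} = 4712 - \frac{2 \left(-16 - 2\right)}{134} = 4712 - 2 \cdot \frac{1}{134} \left(-18\right) = 4712 - - \frac{18}{67} = 4712 + \frac{18}{67} = \frac{315722}{67}$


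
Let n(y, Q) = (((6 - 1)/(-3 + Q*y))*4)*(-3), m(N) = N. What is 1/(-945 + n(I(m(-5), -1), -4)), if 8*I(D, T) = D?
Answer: -1/825 ≈ -0.0012121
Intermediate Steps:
I(D, T) = D/8
n(y, Q) = -60/(-3 + Q*y) (n(y, Q) = ((5/(-3 + Q*y))*4)*(-3) = (20/(-3 + Q*y))*(-3) = -60/(-3 + Q*y))
1/(-945 + n(I(m(-5), -1), -4)) = 1/(-945 - 60/(-3 - (-5)/2)) = 1/(-945 - 60/(-3 - 4*(-5/8))) = 1/(-945 - 60/(-3 + 5/2)) = 1/(-945 - 60/(-1/2)) = 1/(-945 - 60*(-2)) = 1/(-945 + 120) = 1/(-825) = -1/825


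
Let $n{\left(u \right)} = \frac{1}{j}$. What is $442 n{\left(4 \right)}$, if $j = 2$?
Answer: $221$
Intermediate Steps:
$n{\left(u \right)} = \frac{1}{2}$
$442 n{\left(4 \right)} = 442 \cdot \frac{1}{2} = 221$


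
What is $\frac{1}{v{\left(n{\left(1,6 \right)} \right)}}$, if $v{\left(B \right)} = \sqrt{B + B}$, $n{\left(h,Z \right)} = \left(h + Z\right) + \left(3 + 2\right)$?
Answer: $\frac{\sqrt{6}}{12} \approx 0.20412$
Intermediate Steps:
$n{\left(h,Z \right)} = 5 + Z + h$ ($n{\left(h,Z \right)} = \left(Z + h\right) + 5 = 5 + Z + h$)
$v{\left(B \right)} = \sqrt{2} \sqrt{B}$ ($v{\left(B \right)} = \sqrt{2 B} = \sqrt{2} \sqrt{B}$)
$\frac{1}{v{\left(n{\left(1,6 \right)} \right)}} = \frac{1}{\sqrt{2} \sqrt{5 + 6 + 1}} = \frac{1}{\sqrt{2} \sqrt{12}} = \frac{1}{\sqrt{2} \cdot 2 \sqrt{3}} = \frac{1}{2 \sqrt{6}} = \frac{\sqrt{6}}{12}$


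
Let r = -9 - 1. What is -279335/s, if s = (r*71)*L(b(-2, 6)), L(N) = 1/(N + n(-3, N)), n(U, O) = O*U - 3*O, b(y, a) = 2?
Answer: -279335/71 ≈ -3934.3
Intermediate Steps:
r = -10
n(U, O) = -3*O + O*U
L(N) = -1/(5*N) (L(N) = 1/(N + N*(-3 - 3)) = 1/(N + N*(-6)) = 1/(N - 6*N) = 1/(-5*N) = -1/(5*N))
s = 71 (s = (-10*71)*(-1/5/2) = -(-142)/2 = -710*(-1/10) = 71)
-279335/s = -279335/71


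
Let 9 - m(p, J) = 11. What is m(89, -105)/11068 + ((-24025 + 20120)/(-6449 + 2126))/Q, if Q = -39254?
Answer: -4347848/21343008237 ≈ -0.00020371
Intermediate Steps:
m(p, J) = -2 (m(p, J) = 9 - 1*11 = 9 - 11 = -2)
m(89, -105)/11068 + ((-24025 + 20120)/(-6449 + 2126))/Q = -2/11068 + ((-24025 + 20120)/(-6449 + 2126))/(-39254) = -2*1/11068 - 3905/(-4323)*(-1/39254) = -1/5534 - 3905*(-1/4323)*(-1/39254) = -1/5534 + (355/393)*(-1/39254) = -1/5534 - 355/15426822 = -4347848/21343008237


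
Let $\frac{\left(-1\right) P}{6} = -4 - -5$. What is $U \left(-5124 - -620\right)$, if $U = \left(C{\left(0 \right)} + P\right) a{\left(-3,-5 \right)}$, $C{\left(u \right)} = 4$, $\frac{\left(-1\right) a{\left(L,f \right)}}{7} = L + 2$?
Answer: $63056$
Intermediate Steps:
$a{\left(L,f \right)} = -14 - 7 L$ ($a{\left(L,f \right)} = - 7 \left(L + 2\right) = - 7 \left(2 + L\right) = -14 - 7 L$)
$P = -6$ ($P = - 6 \left(-4 - -5\right) = - 6 \left(-4 + 5\right) = \left(-6\right) 1 = -6$)
$U = -14$ ($U = \left(4 - 6\right) \left(-14 - -21\right) = - 2 \left(-14 + 21\right) = \left(-2\right) 7 = -14$)
$U \left(-5124 - -620\right) = - 14 \left(-5124 - -620\right) = - 14 \left(-5124 + 620\right) = \left(-14\right) \left(-4504\right) = 63056$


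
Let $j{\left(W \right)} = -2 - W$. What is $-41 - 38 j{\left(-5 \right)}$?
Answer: $-155$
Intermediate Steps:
$-41 - 38 j{\left(-5 \right)} = -41 - 38 \left(-2 - -5\right) = -41 - 38 \left(-2 + 5\right) = -41 - 114 = -155$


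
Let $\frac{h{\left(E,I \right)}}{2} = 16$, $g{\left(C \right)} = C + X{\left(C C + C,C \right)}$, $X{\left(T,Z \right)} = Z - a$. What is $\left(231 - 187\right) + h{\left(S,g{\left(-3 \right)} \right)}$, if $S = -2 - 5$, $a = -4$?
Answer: $76$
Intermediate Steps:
$X{\left(T,Z \right)} = 4 + Z$ ($X{\left(T,Z \right)} = Z - -4 = Z + 4 = 4 + Z$)
$S = -7$
$g{\left(C \right)} = 4 + 2 C$ ($g{\left(C \right)} = C + \left(4 + C\right) = 4 + 2 C$)
$h{\left(E,I \right)} = 32$ ($h{\left(E,I \right)} = 2 \cdot 16 = 32$)
$\left(231 - 187\right) + h{\left(S,g{\left(-3 \right)} \right)} = \left(231 - 187\right) + 32 = 44 + 32 = 76$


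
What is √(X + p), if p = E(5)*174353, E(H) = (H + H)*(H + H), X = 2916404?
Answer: 2*√5087926 ≈ 4511.3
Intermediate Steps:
E(H) = 4*H² (E(H) = (2*H)*(2*H) = 4*H²)
p = 17435300 (p = (4*5²)*174353 = (4*25)*174353 = 100*174353 = 17435300)
√(X + p) = √(2916404 + 17435300) = √20351704 = 2*√5087926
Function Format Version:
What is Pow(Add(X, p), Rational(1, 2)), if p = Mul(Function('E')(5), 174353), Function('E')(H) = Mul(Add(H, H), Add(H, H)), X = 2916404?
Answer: Mul(2, Pow(5087926, Rational(1, 2))) ≈ 4511.3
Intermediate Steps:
Function('E')(H) = Mul(4, Pow(H, 2)) (Function('E')(H) = Mul(Mul(2, H), Mul(2, H)) = Mul(4, Pow(H, 2)))
p = 17435300 (p = Mul(Mul(4, Pow(5, 2)), 174353) = Mul(Mul(4, 25), 174353) = Mul(100, 174353) = 17435300)
Pow(Add(X, p), Rational(1, 2)) = Pow(Add(2916404, 17435300), Rational(1, 2)) = Pow(20351704, Rational(1, 2)) = Mul(2, Pow(5087926, Rational(1, 2)))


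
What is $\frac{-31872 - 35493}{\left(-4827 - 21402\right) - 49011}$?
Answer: $\frac{1497}{1672} \approx 0.89534$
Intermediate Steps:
$\frac{-31872 - 35493}{\left(-4827 - 21402\right) - 49011} = - \frac{67365}{-26229 - 49011} = - \frac{67365}{-75240} = \left(-67365\right) \left(- \frac{1}{75240}\right) = \frac{1497}{1672}$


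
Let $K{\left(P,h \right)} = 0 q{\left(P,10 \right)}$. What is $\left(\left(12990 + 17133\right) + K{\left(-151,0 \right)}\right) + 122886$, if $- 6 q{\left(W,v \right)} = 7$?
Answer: $153009$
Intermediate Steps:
$q{\left(W,v \right)} = - \frac{7}{6}$ ($q{\left(W,v \right)} = \left(- \frac{1}{6}\right) 7 = - \frac{7}{6}$)
$K{\left(P,h \right)} = 0$ ($K{\left(P,h \right)} = 0 \left(- \frac{7}{6}\right) = 0$)
$\left(\left(12990 + 17133\right) + K{\left(-151,0 \right)}\right) + 122886 = \left(\left(12990 + 17133\right) + 0\right) + 122886 = \left(30123 + 0\right) + 122886 = 30123 + 122886 = 153009$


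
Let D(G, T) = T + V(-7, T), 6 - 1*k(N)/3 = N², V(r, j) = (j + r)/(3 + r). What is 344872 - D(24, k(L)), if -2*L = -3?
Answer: 5517789/16 ≈ 3.4486e+5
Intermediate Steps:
V(r, j) = (j + r)/(3 + r)
L = 3/2 (L = -½*(-3) = 3/2 ≈ 1.5000)
k(N) = 18 - 3*N²
D(G, T) = 7/4 + 3*T/4 (D(G, T) = T + (T - 7)/(3 - 7) = T + (-7 + T)/(-4) = T - (-7 + T)/4 = T + (7/4 - T/4) = 7/4 + 3*T/4)
344872 - D(24, k(L)) = 344872 - (7/4 + 3*(18 - 3*(3/2)²)/4) = 344872 - (7/4 + 3*(18 - 3*9/4)/4) = 344872 - (7/4 + 3*(18 - 27/4)/4) = 344872 - (7/4 + (¾)*(45/4)) = 344872 - (7/4 + 135/16) = 344872 - 1*163/16 = 344872 - 163/16 = 5517789/16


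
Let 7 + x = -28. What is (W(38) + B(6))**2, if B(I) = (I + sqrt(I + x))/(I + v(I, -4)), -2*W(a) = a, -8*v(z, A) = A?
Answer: 55109/169 - 940*I*sqrt(29)/169 ≈ 326.09 - 29.953*I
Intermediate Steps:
x = -35 (x = -7 - 28 = -35)
v(z, A) = -A/8
W(a) = -a/2
B(I) = (I + sqrt(-35 + I))/(1/2 + I) (B(I) = (I + sqrt(I - 35))/(I - 1/8*(-4)) = (I + sqrt(-35 + I))/(I + 1/2) = (I + sqrt(-35 + I))/(1/2 + I))
(W(38) + B(6))**2 = (-1/2*38 + 2*(6 + sqrt(-35 + 6))/(1 + 2*6))**2 = (-19 + 2*(6 + sqrt(-29))/(1 + 12))**2 = (-19 + 2*(6 + I*sqrt(29))/13)**2 = (-19 + 2*(1/13)*(6 + I*sqrt(29)))**2 = (-19 + (12/13 + 2*I*sqrt(29)/13))**2 = (-235/13 + 2*I*sqrt(29)/13)**2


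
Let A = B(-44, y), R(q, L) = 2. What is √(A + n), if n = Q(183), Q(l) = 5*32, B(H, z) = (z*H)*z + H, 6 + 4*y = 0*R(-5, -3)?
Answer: √17 ≈ 4.1231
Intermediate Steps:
y = -3/2 (y = -3/2 + (0*2)/4 = -3/2 + (¼)*0 = -3/2 + 0 = -3/2 ≈ -1.5000)
B(H, z) = H + H*z² (B(H, z) = (H*z)*z + H = H*z² + H = H + H*z²)
A = -143 (A = -44*(1 + (-3/2)²) = -44*(1 + 9/4) = -44*13/4 = -143)
Q(l) = 160
n = 160
√(A + n) = √(-143 + 160) = √17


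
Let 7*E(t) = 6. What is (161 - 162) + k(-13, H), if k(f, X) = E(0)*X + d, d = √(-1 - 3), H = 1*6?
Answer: 29/7 + 2*I ≈ 4.1429 + 2.0*I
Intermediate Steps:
E(t) = 6/7 (E(t) = (⅐)*6 = 6/7)
H = 6
d = 2*I (d = √(-4) = 2*I ≈ 2.0*I)
k(f, X) = 2*I + 6*X/7 (k(f, X) = 6*X/7 + 2*I = 2*I + 6*X/7)
(161 - 162) + k(-13, H) = (161 - 162) + (2*I + (6/7)*6) = -1 + (2*I + 36/7) = -1 + (36/7 + 2*I) = 29/7 + 2*I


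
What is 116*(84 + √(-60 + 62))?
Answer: 9744 + 116*√2 ≈ 9908.0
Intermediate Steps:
116*(84 + √(-60 + 62)) = 116*(84 + √2) = 9744 + 116*√2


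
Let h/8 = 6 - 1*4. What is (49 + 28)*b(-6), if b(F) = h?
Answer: 1232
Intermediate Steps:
h = 16 (h = 8*(6 - 1*4) = 8*(6 - 4) = 8*2 = 16)
b(F) = 16
(49 + 28)*b(-6) = (49 + 28)*16 = 77*16 = 1232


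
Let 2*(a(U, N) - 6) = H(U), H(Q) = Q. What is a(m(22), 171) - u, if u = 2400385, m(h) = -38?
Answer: -2400398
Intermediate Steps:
a(U, N) = 6 + U/2
a(m(22), 171) - u = (6 + (1/2)*(-38)) - 1*2400385 = (6 - 19) - 2400385 = -13 - 2400385 = -2400398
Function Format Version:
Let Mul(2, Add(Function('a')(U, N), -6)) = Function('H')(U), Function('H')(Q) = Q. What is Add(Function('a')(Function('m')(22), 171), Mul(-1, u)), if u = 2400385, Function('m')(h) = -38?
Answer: -2400398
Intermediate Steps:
Function('a')(U, N) = Add(6, Mul(Rational(1, 2), U))
Add(Function('a')(Function('m')(22), 171), Mul(-1, u)) = Add(Add(6, Mul(Rational(1, 2), -38)), Mul(-1, 2400385)) = Add(Add(6, -19), -2400385) = Add(-13, -2400385) = -2400398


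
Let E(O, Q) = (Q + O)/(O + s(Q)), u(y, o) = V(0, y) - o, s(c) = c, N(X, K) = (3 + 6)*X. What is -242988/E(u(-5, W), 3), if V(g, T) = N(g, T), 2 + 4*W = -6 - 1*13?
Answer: -242988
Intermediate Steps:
N(X, K) = 9*X
W = -21/4 (W = -½ + (-6 - 1*13)/4 = -½ + (-6 - 13)/4 = -½ + (¼)*(-19) = -½ - 19/4 = -21/4 ≈ -5.2500)
V(g, T) = 9*g
u(y, o) = -o (u(y, o) = 9*0 - o = 0 - o = -o)
E(O, Q) = 1 (E(O, Q) = (Q + O)/(O + Q) = (O + Q)/(O + Q) = 1)
-242988/E(u(-5, W), 3) = -242988/1 = -242988*1 = -242988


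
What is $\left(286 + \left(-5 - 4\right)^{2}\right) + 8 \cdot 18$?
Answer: $511$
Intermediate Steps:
$\left(286 + \left(-5 - 4\right)^{2}\right) + 8 \cdot 18 = \left(286 + \left(-9\right)^{2}\right) + 144 = \left(286 + 81\right) + 144 = 367 + 144 = 511$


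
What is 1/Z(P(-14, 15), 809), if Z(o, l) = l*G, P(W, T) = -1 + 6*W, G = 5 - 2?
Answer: 1/2427 ≈ 0.00041203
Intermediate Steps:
G = 3
Z(o, l) = 3*l (Z(o, l) = l*3 = 3*l)
1/Z(P(-14, 15), 809) = 1/(3*809) = 1/2427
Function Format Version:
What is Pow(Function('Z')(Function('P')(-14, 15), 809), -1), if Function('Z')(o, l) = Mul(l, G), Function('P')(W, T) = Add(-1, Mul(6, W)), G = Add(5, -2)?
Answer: Rational(1, 2427) ≈ 0.00041203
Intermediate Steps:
G = 3
Function('Z')(o, l) = Mul(3, l) (Function('Z')(o, l) = Mul(l, 3) = Mul(3, l))
Pow(Function('Z')(Function('P')(-14, 15), 809), -1) = Pow(Mul(3, 809), -1) = Pow(2427, -1) = Rational(1, 2427)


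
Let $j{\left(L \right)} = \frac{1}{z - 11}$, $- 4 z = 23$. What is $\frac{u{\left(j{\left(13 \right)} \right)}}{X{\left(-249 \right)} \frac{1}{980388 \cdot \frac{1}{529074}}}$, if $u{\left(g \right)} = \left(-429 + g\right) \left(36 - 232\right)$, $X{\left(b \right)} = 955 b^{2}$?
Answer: $\frac{135729272}{51572741805} \approx 0.0026318$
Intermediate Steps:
$z = - \frac{23}{4}$ ($z = \left(- \frac{1}{4}\right) 23 = - \frac{23}{4} \approx -5.75$)
$j{\left(L \right)} = - \frac{4}{67}$ ($j{\left(L \right)} = \frac{1}{- \frac{23}{4} - 11} = \frac{1}{- \frac{67}{4}} = - \frac{4}{67}$)
$u{\left(g \right)} = 84084 - 196 g$ ($u{\left(g \right)} = \left(-429 + g\right) \left(-196\right) = 84084 - 196 g$)
$\frac{u{\left(j{\left(13 \right)} \right)}}{X{\left(-249 \right)} \frac{1}{980388 \cdot \frac{1}{529074}}} = \frac{84084 - - \frac{784}{67}}{955 \left(-249\right)^{2} \frac{1}{980388 \cdot \frac{1}{529074}}} = \frac{84084 + \frac{784}{67}}{955 \cdot 62001 \frac{1}{980388 \cdot \frac{1}{529074}}} = \frac{5634412}{67 \frac{59210955}{\frac{54466}{29393}}} = \frac{5634412}{67 \cdot 59210955 \cdot \frac{29393}{54466}} = \frac{5634412}{67 \cdot \frac{1740387600315}{54466}} = \frac{5634412}{67} \cdot \frac{54466}{1740387600315} = \frac{135729272}{51572741805}$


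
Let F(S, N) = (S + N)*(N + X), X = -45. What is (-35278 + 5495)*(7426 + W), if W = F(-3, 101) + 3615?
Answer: -492283207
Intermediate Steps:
F(S, N) = (-45 + N)*(N + S) (F(S, N) = (S + N)*(N - 45) = (N + S)*(-45 + N) = (-45 + N)*(N + S))
W = 9103 (W = (101² - 45*101 - 45*(-3) + 101*(-3)) + 3615 = (10201 - 4545 + 135 - 303) + 3615 = 5488 + 3615 = 9103)
(-35278 + 5495)*(7426 + W) = (-35278 + 5495)*(7426 + 9103) = -29783*16529 = -492283207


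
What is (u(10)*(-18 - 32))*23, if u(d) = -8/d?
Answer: 920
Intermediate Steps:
(u(10)*(-18 - 32))*23 = ((-8/10)*(-18 - 32))*23 = (-8*1/10*(-50))*23 = -4/5*(-50)*23 = 40*23 = 920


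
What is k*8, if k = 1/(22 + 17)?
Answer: 8/39 ≈ 0.20513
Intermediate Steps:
k = 1/39 ≈ 0.025641
k*8 = (1/39)*8 = 8/39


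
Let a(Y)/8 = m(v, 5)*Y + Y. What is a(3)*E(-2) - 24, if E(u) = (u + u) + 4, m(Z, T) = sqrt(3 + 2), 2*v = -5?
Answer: -24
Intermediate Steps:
v = -5/2 (v = (1/2)*(-5) = -5/2 ≈ -2.5000)
m(Z, T) = sqrt(5)
E(u) = 4 + 2*u (E(u) = 2*u + 4 = 4 + 2*u)
a(Y) = 8*Y + 8*Y*sqrt(5) (a(Y) = 8*(sqrt(5)*Y + Y) = 8*(Y*sqrt(5) + Y) = 8*(Y + Y*sqrt(5)) = 8*Y + 8*Y*sqrt(5))
a(3)*E(-2) - 24 = (8*3*(1 + sqrt(5)))*(4 + 2*(-2)) - 24 = (24 + 24*sqrt(5))*(4 - 4) - 24 = (24 + 24*sqrt(5))*0 - 24 = 0 - 24 = -24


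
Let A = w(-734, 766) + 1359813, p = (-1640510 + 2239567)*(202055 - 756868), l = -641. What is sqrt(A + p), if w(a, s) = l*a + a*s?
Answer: I*sqrt(332363343278) ≈ 5.7651e+5*I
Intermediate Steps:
w(a, s) = -641*a + a*s
p = -332364611341 (p = 599057*(-554813) = -332364611341)
A = 1268063 (A = -734*(-641 + 766) + 1359813 = -734*125 + 1359813 = -91750 + 1359813 = 1268063)
sqrt(A + p) = sqrt(1268063 - 332364611341) = sqrt(-332363343278) = I*sqrt(332363343278)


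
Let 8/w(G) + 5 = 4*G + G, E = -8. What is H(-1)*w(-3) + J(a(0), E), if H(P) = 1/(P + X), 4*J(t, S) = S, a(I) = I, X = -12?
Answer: -128/65 ≈ -1.9692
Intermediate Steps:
J(t, S) = S/4
w(G) = 8/(-5 + 5*G) (w(G) = 8/(-5 + (4*G + G)) = 8/(-5 + 5*G))
H(P) = 1/(-12 + P) (H(P) = 1/(P - 12) = 1/(-12 + P))
H(-1)*w(-3) + J(a(0), E) = (8/(5*(-1 - 3)))/(-12 - 1) + (¼)*(-8) = ((8/5)/(-4))/(-13) - 2 = -8*(-1)/(65*4) - 2 = -1/13*(-⅖) - 2 = 2/65 - 2 = -128/65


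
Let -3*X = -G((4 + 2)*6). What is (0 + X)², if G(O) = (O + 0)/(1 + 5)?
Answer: 4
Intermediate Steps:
G(O) = O/6
X = 2 (X = -(-1)*((4 + 2)*6)/6/3 = -(-1)*(6*6)/6/3 = -(-1)*(⅙)*36/3 = -(-1)*6/3 = -⅓*(-6) = 2)
(0 + X)² = (0 + 2)² = 2² = 4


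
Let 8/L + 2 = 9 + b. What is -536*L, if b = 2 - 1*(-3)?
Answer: -1072/3 ≈ -357.33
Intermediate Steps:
b = 5 (b = 2 + 3 = 5)
L = 2/3 (L = 8/(-2 + (9 + 5)) = 8/(-2 + 14) = 8/12 = 8*(1/12) = 2/3 ≈ 0.66667)
-536*L = -536*2/3 = -1072/3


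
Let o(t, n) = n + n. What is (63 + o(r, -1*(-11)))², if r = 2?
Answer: 7225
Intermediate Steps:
o(t, n) = 2*n
(63 + o(r, -1*(-11)))² = (63 + 2*(-1*(-11)))² = (63 + 2*11)² = (63 + 22)² = 85² = 7225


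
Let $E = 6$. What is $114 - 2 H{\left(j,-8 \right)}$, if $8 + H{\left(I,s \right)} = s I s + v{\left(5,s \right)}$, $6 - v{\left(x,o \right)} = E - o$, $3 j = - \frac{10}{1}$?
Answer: $\frac{1718}{3} \approx 572.67$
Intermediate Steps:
$j = - \frac{10}{3}$ ($j = \frac{\left(-10\right) 1^{-1}}{3} = \frac{\left(-10\right) 1}{3} = \frac{1}{3} \left(-10\right) = - \frac{10}{3} \approx -3.3333$)
$v{\left(x,o \right)} = o$ ($v{\left(x,o \right)} = 6 - \left(6 - o\right) = 6 + \left(-6 + o\right) = o$)
$H{\left(I,s \right)} = -8 + s + I s^{2}$ ($H{\left(I,s \right)} = -8 + \left(s I s + s\right) = -8 + \left(I s s + s\right) = -8 + \left(I s^{2} + s\right) = -8 + \left(s + I s^{2}\right) = -8 + s + I s^{2}$)
$114 - 2 H{\left(j,-8 \right)} = 114 - 2 \left(-8 - 8 - \frac{10 \left(-8\right)^{2}}{3}\right) = 114 - 2 \left(-8 - 8 - \frac{640}{3}\right) = 114 - - \frac{1376}{3} = 114 + \frac{1376}{3} = \frac{1718}{3}$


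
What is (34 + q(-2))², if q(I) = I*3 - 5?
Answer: 529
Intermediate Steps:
q(I) = -5 + 3*I (q(I) = 3*I - 5 = -5 + 3*I)
(34 + q(-2))² = (34 + (-5 + 3*(-2)))² = (34 + (-5 - 6))² = (34 - 11)² = 23² = 529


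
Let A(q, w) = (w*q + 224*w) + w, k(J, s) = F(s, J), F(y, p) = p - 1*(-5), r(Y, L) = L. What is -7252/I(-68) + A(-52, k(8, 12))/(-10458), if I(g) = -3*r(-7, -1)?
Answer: -25282721/10458 ≈ -2417.5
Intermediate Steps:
F(y, p) = 5 + p (F(y, p) = p + 5 = 5 + p)
k(J, s) = 5 + J
A(q, w) = 225*w + q*w (A(q, w) = (q*w + 224*w) + w = (224*w + q*w) + w = 225*w + q*w)
I(g) = 3 (I(g) = -3*(-1) = 3)
-7252/I(-68) + A(-52, k(8, 12))/(-10458) = -7252/3 + ((5 + 8)*(225 - 52))/(-10458) = -7252*⅓ + (13*173)*(-1/10458) = -7252/3 + 2249*(-1/10458) = -7252/3 - 2249/10458 = -25282721/10458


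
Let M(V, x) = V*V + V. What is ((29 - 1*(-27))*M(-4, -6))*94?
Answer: 63168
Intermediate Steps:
M(V, x) = V + V**2 (M(V, x) = V**2 + V = V + V**2)
((29 - 1*(-27))*M(-4, -6))*94 = ((29 - 1*(-27))*(-4*(1 - 4)))*94 = ((29 + 27)*(-4*(-3)))*94 = (56*12)*94 = 672*94 = 63168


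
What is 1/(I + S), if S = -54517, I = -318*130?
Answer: -1/95857 ≈ -1.0432e-5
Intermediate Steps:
I = -41340
1/(I + S) = 1/(-41340 - 54517) = 1/(-95857) = -1/95857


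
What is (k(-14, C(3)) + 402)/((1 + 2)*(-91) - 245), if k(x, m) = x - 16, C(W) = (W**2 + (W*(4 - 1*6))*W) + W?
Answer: -186/259 ≈ -0.71815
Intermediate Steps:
C(W) = W - W**2 (C(W) = (W**2 + (W*(4 - 6))*W) + W = (W**2 + (W*(-2))*W) + W = (W**2 + (-2*W)*W) + W = (W**2 - 2*W**2) + W = -W**2 + W = W - W**2)
k(x, m) = -16 + x
(k(-14, C(3)) + 402)/((1 + 2)*(-91) - 245) = ((-16 - 14) + 402)/((1 + 2)*(-91) - 245) = (-30 + 402)/(3*(-91) - 245) = 372/(-273 - 245) = 372/(-518) = 372*(-1/518) = -186/259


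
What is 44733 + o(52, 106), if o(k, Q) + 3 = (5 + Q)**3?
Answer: 1412361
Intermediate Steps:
o(k, Q) = -3 + (5 + Q)**3
44733 + o(52, 106) = 44733 + (-3 + (5 + 106)**3) = 44733 + (-3 + 111**3) = 44733 + (-3 + 1367631) = 44733 + 1367628 = 1412361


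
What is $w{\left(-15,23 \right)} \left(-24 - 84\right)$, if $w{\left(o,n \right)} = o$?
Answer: $1620$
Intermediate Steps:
$w{\left(-15,23 \right)} \left(-24 - 84\right) = - 15 \left(-24 - 84\right) = \left(-15\right) \left(-108\right) = 1620$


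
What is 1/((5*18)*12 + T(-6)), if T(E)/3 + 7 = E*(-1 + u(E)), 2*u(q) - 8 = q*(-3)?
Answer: 1/843 ≈ 0.0011862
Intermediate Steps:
u(q) = 4 - 3*q/2 (u(q) = 4 + (q*(-3))/2 = 4 + (-3*q)/2 = 4 - 3*q/2)
T(E) = -21 + 3*E*(3 - 3*E/2) (T(E) = -21 + 3*(E*(-1 + (4 - 3*E/2))) = -21 + 3*(E*(3 - 3*E/2)) = -21 + 3*E*(3 - 3*E/2))
1/((5*18)*12 + T(-6)) = 1/((5*18)*12 + (-21 + 9*(-6) - 9/2*(-6)**2)) = 1/(90*12 + (-21 - 54 - 9/2*36)) = 1/(1080 + (-21 - 54 - 162)) = 1/(1080 - 237) = 1/843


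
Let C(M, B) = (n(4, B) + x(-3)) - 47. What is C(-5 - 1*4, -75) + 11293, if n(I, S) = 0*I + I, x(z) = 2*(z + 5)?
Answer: 11254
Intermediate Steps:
x(z) = 10 + 2*z (x(z) = 2*(5 + z) = 10 + 2*z)
n(I, S) = I (n(I, S) = 0 + I = I)
C(M, B) = -39 (C(M, B) = (4 + (10 + 2*(-3))) - 47 = (4 + (10 - 6)) - 47 = (4 + 4) - 47 = 8 - 47 = -39)
C(-5 - 1*4, -75) + 11293 = -39 + 11293 = 11254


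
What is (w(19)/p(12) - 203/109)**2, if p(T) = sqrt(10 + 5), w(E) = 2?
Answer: 665659/178215 - 812*sqrt(15)/1635 ≈ 1.8117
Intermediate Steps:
p(T) = sqrt(15)
(w(19)/p(12) - 203/109)**2 = (2/(sqrt(15)) - 203/109)**2 = (2*(sqrt(15)/15) - 203*1/109)**2 = (2*sqrt(15)/15 - 203/109)**2 = (-203/109 + 2*sqrt(15)/15)**2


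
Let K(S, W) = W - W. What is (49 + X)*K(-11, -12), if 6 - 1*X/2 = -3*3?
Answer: 0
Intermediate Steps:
X = 30 (X = 12 - (-6)*3 = 12 - 2*(-9) = 12 + 18 = 30)
K(S, W) = 0
(49 + X)*K(-11, -12) = (49 + 30)*0 = 79*0 = 0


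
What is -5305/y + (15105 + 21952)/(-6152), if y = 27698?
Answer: -529520573/85199048 ≈ -6.2151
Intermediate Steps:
-5305/y + (15105 + 21952)/(-6152) = -5305/27698 + (15105 + 21952)/(-6152) = -5305*1/27698 + 37057*(-1/6152) = -5305/27698 - 37057/6152 = -529520573/85199048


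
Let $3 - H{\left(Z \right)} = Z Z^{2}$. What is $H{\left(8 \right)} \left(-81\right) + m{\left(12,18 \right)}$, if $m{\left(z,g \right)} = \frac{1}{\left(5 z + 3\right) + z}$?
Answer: $\frac{3092176}{75} \approx 41229.0$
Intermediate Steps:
$m{\left(z,g \right)} = \frac{1}{3 + 6 z}$ ($m{\left(z,g \right)} = \frac{1}{\left(3 + 5 z\right) + z} = \frac{1}{3 + 6 z}$)
$H{\left(Z \right)} = 3 - Z^{3}$ ($H{\left(Z \right)} = 3 - Z Z^{2} = 3 - Z^{3}$)
$H{\left(8 \right)} \left(-81\right) + m{\left(12,18 \right)} = \left(3 - 8^{3}\right) \left(-81\right) + \frac{1}{3 \left(1 + 2 \cdot 12\right)} = \left(3 - 512\right) \left(-81\right) + \frac{1}{3 \left(1 + 24\right)} = \left(3 - 512\right) \left(-81\right) + \frac{1}{3 \cdot 25} = \left(-509\right) \left(-81\right) + \frac{1}{3} \cdot \frac{1}{25} = 41229 + \frac{1}{75} = \frac{3092176}{75}$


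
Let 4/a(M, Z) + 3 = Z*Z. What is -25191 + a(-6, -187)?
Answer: -440414251/17483 ≈ -25191.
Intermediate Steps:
a(M, Z) = 4/(-3 + Z²) (a(M, Z) = 4/(-3 + Z*Z) = 4/(-3 + Z²))
-25191 + a(-6, -187) = -25191 + 4/(-3 + (-187)²) = -25191 + 4/(-3 + 34969) = -25191 + 4/34966 = -25191 + 4*(1/34966) = -25191 + 2/17483 = -440414251/17483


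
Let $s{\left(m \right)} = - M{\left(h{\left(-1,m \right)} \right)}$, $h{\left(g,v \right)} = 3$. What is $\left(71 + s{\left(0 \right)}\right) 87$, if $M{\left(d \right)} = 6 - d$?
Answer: $5916$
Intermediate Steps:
$s{\left(m \right)} = -3$ ($s{\left(m \right)} = - (6 - 3) = \left(-1\right) 3 = -3$)
$\left(71 + s{\left(0 \right)}\right) 87 = \left(71 - 3\right) 87 = 68 \cdot 87 = 5916$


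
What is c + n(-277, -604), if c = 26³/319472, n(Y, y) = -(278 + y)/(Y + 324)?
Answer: 13121743/1876898 ≈ 6.9912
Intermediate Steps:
n(Y, y) = -(278 + y)/(324 + Y)
c = 2197/39934 (c = 17576*(1/319472) = 2197/39934 ≈ 0.055016)
c + n(-277, -604) = 2197/39934 + (-278 - 1*(-604))/(324 - 277) = 2197/39934 + (-278 + 604)/47 = 2197/39934 + (1/47)*326 = 2197/39934 + 326/47 = 13121743/1876898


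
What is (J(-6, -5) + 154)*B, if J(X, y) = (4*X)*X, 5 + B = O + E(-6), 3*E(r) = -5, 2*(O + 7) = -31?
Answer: -26075/3 ≈ -8691.7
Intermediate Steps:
O = -45/2 (O = -7 + (½)*(-31) = -7 - 31/2 = -45/2 ≈ -22.500)
E(r) = -5/3 (E(r) = (⅓)*(-5) = -5/3)
B = -175/6 (B = -5 + (-45/2 - 5/3) = -5 - 145/6 = -175/6 ≈ -29.167)
J(X, y) = 4*X²
(J(-6, -5) + 154)*B = (4*(-6)² + 154)*(-175/6) = (4*36 + 154)*(-175/6) = (144 + 154)*(-175/6) = 298*(-175/6) = -26075/3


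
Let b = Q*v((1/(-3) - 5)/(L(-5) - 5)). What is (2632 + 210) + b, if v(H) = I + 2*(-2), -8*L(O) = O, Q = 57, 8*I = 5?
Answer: 21197/8 ≈ 2649.6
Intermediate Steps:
I = 5/8 (I = (⅛)*5 = 5/8 ≈ 0.62500)
L(O) = -O/8
v(H) = -27/8 (v(H) = 5/8 + 2*(-2) = 5/8 - 4 = -27/8)
b = -1539/8 (b = 57*(-27/8) = -1539/8 ≈ -192.38)
(2632 + 210) + b = (2632 + 210) - 1539/8 = 2842 - 1539/8 = 21197/8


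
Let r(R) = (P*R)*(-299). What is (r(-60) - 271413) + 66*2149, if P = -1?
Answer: -147519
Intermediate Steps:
r(R) = 299*R (r(R) = -R*(-299) = 299*R)
(r(-60) - 271413) + 66*2149 = (299*(-60) - 271413) + 66*2149 = (-17940 - 271413) + 141834 = -289353 + 141834 = -147519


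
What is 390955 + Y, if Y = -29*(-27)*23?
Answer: 408964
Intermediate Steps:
Y = 18009 (Y = 783*23 = 18009)
390955 + Y = 390955 + 18009 = 408964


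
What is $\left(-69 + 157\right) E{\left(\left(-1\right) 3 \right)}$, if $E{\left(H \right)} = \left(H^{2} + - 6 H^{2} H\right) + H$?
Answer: $14784$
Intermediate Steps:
$E{\left(H \right)} = H + H^{2} - 6 H^{3}$ ($E{\left(H \right)} = \left(H^{2} - 6 H^{3}\right) + H = H + H^{2} - 6 H^{3}$)
$\left(-69 + 157\right) E{\left(\left(-1\right) 3 \right)} = \left(-69 + 157\right) \left(-1\right) 3 \left(1 - 3 - 6 \left(\left(-1\right) 3\right)^{2}\right) = 88 \left(- 3 \left(1 - 3 - 6 \left(-3\right)^{2}\right)\right) = 88 \left(- 3 \left(1 - 3 - 54\right)\right) = 88 \left(\left(-3\right) \left(-56\right)\right) = 88 \cdot 168 = 14784$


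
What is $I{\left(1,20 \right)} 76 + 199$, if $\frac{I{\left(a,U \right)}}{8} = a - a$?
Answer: $199$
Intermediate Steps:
$I{\left(a,U \right)} = 0$ ($I{\left(a,U \right)} = 8 \left(a - a\right) = 8 \cdot 0 = 0$)
$I{\left(1,20 \right)} 76 + 199 = 0 \cdot 76 + 199 = 0 + 199 = 199$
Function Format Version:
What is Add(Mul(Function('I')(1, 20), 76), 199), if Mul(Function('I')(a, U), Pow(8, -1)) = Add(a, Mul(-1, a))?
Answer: 199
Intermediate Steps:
Function('I')(a, U) = 0 (Function('I')(a, U) = Mul(8, Add(a, Mul(-1, a))) = Mul(8, 0) = 0)
Add(Mul(Function('I')(1, 20), 76), 199) = Add(Mul(0, 76), 199) = Add(0, 199) = 199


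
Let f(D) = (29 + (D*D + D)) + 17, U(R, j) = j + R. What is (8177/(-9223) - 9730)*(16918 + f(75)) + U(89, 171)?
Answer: -2034045526108/9223 ≈ -2.2054e+8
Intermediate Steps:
U(R, j) = R + j
f(D) = 46 + D + D² (f(D) = (29 + (D² + D)) + 17 = (29 + (D + D²)) + 17 = (29 + D + D²) + 17 = 46 + D + D²)
(8177/(-9223) - 9730)*(16918 + f(75)) + U(89, 171) = (8177/(-9223) - 9730)*(16918 + (46 + 75 + 75²)) + (89 + 171) = (8177*(-1/9223) - 9730)*(16918 + (46 + 75 + 5625)) + 260 = (-8177/9223 - 9730)*(16918 + 5746) + 260 = -89747967/9223*22664 + 260 = -2034047924088/9223 + 260 = -2034045526108/9223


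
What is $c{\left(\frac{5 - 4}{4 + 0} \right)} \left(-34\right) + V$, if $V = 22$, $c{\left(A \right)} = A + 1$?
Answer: $- \frac{41}{2} \approx -20.5$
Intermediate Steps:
$c{\left(A \right)} = 1 + A$
$c{\left(\frac{5 - 4}{4 + 0} \right)} \left(-34\right) + V = \left(1 + \frac{5 - 4}{4 + 0}\right) \left(-34\right) + 22 = \left(1 + 1 \cdot \frac{1}{4}\right) \left(-34\right) + 22 = \left(1 + \frac{1}{4}\right) \left(-34\right) + 22 = \frac{5}{4} \left(-34\right) + 22 = - \frac{85}{2} + 22 = - \frac{41}{2}$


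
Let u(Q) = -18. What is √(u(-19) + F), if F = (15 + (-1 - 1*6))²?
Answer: √46 ≈ 6.7823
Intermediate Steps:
F = 64 (F = (15 + (-1 - 6))² = (15 - 7)² = 8² = 64)
√(u(-19) + F) = √(-18 + 64) = √46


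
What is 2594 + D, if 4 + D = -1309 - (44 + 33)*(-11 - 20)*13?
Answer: 32312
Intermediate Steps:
D = 29718 (D = -4 + (-1309 - (44 + 33)*(-11 - 20)*13) = -4 + (-1309 - 77*(-31)*13) = -4 + (-1309 - (-2387)*13) = -4 + (-1309 - 1*(-31031)) = -4 + (-1309 + 31031) = -4 + 29722 = 29718)
2594 + D = 2594 + 29718 = 32312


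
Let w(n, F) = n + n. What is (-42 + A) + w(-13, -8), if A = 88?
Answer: 20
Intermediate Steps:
w(n, F) = 2*n
(-42 + A) + w(-13, -8) = (-42 + 88) + 2*(-13) = 46 - 26 = 20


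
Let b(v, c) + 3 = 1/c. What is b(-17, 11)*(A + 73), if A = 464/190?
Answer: -229344/1045 ≈ -219.47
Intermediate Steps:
b(v, c) = -3 + 1/c
A = 232/95 (A = 464*(1/190) = 232/95 ≈ 2.4421)
b(-17, 11)*(A + 73) = (-3 + 1/11)*(232/95 + 73) = (-3 + 1/11)*(7167/95) = -32/11*7167/95 = -229344/1045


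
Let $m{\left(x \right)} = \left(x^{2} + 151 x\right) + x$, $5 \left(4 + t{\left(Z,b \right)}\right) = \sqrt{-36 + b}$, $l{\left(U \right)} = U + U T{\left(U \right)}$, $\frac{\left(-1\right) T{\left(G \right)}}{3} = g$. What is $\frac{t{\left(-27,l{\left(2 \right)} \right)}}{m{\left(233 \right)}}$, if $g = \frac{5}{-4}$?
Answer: $- \frac{4}{89705} + \frac{i \sqrt{106}}{897050} \approx -4.4591 \cdot 10^{-5} + 1.1477 \cdot 10^{-5} i$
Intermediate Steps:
$g = - \frac{5}{4}$ ($g = 5 \left(- \frac{1}{4}\right) = - \frac{5}{4} \approx -1.25$)
$T{\left(G \right)} = \frac{15}{4}$ ($T{\left(G \right)} = \left(-3\right) \left(- \frac{5}{4}\right) = \frac{15}{4}$)
$l{\left(U \right)} = \frac{19 U}{4}$ ($l{\left(U \right)} = U + U \frac{15}{4} = U + \frac{15 U}{4} = \frac{19 U}{4}$)
$t{\left(Z,b \right)} = -4 + \frac{\sqrt{-36 + b}}{5}$
$m{\left(x \right)} = x^{2} + 152 x$
$\frac{t{\left(-27,l{\left(2 \right)} \right)}}{m{\left(233 \right)}} = \frac{-4 + \frac{\sqrt{-36 + \frac{19}{4} \cdot 2}}{5}}{233 \left(152 + 233\right)} = \frac{-4 + \frac{\sqrt{-36 + \frac{19}{2}}}{5}}{233 \cdot 385} = \frac{-4 + \frac{\sqrt{- \frac{53}{2}}}{5}}{89705} = \left(-4 + \frac{\frac{1}{2} i \sqrt{106}}{5}\right) \frac{1}{89705} = \left(-4 + \frac{i \sqrt{106}}{10}\right) \frac{1}{89705} = - \frac{4}{89705} + \frac{i \sqrt{106}}{897050}$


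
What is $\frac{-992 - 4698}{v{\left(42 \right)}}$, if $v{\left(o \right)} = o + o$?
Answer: $- \frac{2845}{42} \approx -67.738$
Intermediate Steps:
$v{\left(o \right)} = 2 o$
$\frac{-992 - 4698}{v{\left(42 \right)}} = \frac{-992 - 4698}{2 \cdot 42} = \frac{-992 - 4698}{84} = \left(-5690\right) \frac{1}{84} = - \frac{2845}{42}$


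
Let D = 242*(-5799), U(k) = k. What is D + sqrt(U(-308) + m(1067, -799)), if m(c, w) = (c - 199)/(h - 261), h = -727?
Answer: -1403358 + 21*I*sqrt(42731)/247 ≈ -1.4034e+6 + 17.575*I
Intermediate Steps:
m(c, w) = 199/988 - c/988 (m(c, w) = (c - 199)/(-727 - 261) = (-199 + c)/(-988) = (-199 + c)*(-1/988) = 199/988 - c/988)
D = -1403358
D + sqrt(U(-308) + m(1067, -799)) = -1403358 + sqrt(-308 + (199/988 - 1/988*1067)) = -1403358 + sqrt(-308 + (199/988 - 1067/988)) = -1403358 + sqrt(-308 - 217/247) = -1403358 + sqrt(-76293/247) = -1403358 + 21*I*sqrt(42731)/247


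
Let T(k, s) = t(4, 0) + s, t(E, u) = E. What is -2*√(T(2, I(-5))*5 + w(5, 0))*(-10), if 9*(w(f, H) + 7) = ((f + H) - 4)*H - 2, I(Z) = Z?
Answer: 20*I*√110/3 ≈ 69.921*I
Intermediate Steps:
w(f, H) = -65/9 + H*(-4 + H + f)/9 (w(f, H) = -7 + (((f + H) - 4)*H - 2)/9 = -7 + (((H + f) - 4)*H - 2)/9 = -7 + ((-4 + H + f)*H - 2)/9 = -7 + (H*(-4 + H + f) - 2)/9 = -7 + (-2 + H*(-4 + H + f))/9 = -7 + (-2/9 + H*(-4 + H + f)/9) = -65/9 + H*(-4 + H + f)/9)
T(k, s) = 4 + s
-2*√(T(2, I(-5))*5 + w(5, 0))*(-10) = -2*√((4 - 5)*5 + (-65/9 - 4/9*0 + (⅑)*0² + (⅑)*0*5))*(-10) = -2*√(-1*5 + (-65/9 + 0 + (⅑)*0 + 0))*(-10) = -2*√(-5 + (-65/9 + 0 + 0 + 0))*(-10) = -2*√(-5 - 65/9)*(-10) = -2*I*√110/3*(-10) = 20*I*√110/3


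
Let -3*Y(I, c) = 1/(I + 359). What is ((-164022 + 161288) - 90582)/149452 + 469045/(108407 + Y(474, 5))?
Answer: 37474757701897/10121976404396 ≈ 3.7023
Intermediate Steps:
Y(I, c) = -1/(3*(359 + I)) (Y(I, c) = -1/(3*(I + 359)) = -1/(3*(359 + I)))
((-164022 + 161288) - 90582)/149452 + 469045/(108407 + Y(474, 5)) = ((-164022 + 161288) - 90582)/149452 + 469045/(108407 - 1/(1077 + 3*474)) = (-2734 - 90582)*(1/149452) + 469045/(108407 - 1/(1077 + 1422)) = -93316*1/149452 + 469045/(108407 - 1/2499) = -23329/37363 + 469045/(108407 - 1*1/2499) = -23329/37363 + 469045/(108407 - 1/2499) = -23329/37363 + 469045/(270909092/2499) = -23329/37363 + 469045*(2499/270909092) = -23329/37363 + 1172143455/270909092 = 37474757701897/10121976404396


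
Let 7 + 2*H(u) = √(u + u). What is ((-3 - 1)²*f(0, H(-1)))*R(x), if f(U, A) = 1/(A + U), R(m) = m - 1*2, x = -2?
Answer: 896/51 + 128*I*√2/51 ≈ 17.569 + 3.5494*I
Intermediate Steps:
H(u) = -7/2 + √2*√u/2 (H(u) = -7/2 + √(u + u)/2 = -7/2 + √(2*u)/2 = -7/2 + (√2*√u)/2 = -7/2 + √2*√u/2)
R(m) = -2 + m (R(m) = m - 2 = -2 + m)
((-3 - 1)²*f(0, H(-1)))*R(x) = ((-3 - 1)²/((-7/2 + √2*√(-1)/2) + 0))*(-2 - 2) = ((-4)²/((-7/2 + √2*I/2) + 0))*(-4) = (16/((-7/2 + I*√2/2) + 0))*(-4) = (16/(-7/2 + I*√2/2))*(-4) = -64/(-7/2 + I*√2/2)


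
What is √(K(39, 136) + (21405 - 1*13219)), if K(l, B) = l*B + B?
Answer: 3*√1514 ≈ 116.73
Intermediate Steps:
K(l, B) = B + B*l (K(l, B) = B*l + B = B + B*l)
√(K(39, 136) + (21405 - 1*13219)) = √(136*(1 + 39) + (21405 - 1*13219)) = √(136*40 + (21405 - 13219)) = √(5440 + 8186) = √13626 = 3*√1514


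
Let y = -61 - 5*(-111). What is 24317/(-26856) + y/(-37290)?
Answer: -153341299/166910040 ≈ -0.91871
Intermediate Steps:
y = 494 (y = -61 + 555 = 494)
24317/(-26856) + y/(-37290) = 24317/(-26856) + 494/(-37290) = 24317*(-1/26856) + 494*(-1/37290) = -24317/26856 - 247/18645 = -153341299/166910040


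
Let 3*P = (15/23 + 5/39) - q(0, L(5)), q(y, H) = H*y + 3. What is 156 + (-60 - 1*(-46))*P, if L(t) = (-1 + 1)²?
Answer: 447670/2691 ≈ 166.36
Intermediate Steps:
L(t) = 0 (L(t) = 0² = 0)
q(y, H) = 3 + H*y
P = -1991/2691 (P = ((15/23 + 5/39) - (3 + 0*0))/3 = ((15*(1/23) + 5*(1/39)) - (3 + 0))/3 = ((15/23 + 5/39) - 1*3)/3 = (700/897 - 3)/3 = (⅓)*(-1991/897) = -1991/2691 ≈ -0.73987)
156 + (-60 - 1*(-46))*P = 156 + (-60 - 1*(-46))*(-1991/2691) = 156 + (-60 + 46)*(-1991/2691) = 156 - 14*(-1991/2691) = 156 + 27874/2691 = 447670/2691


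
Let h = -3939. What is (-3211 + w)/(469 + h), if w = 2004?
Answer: 1207/3470 ≈ 0.34784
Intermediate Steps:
(-3211 + w)/(469 + h) = (-3211 + 2004)/(469 - 3939) = -1207/(-3470) = -1207*(-1/3470) = 1207/3470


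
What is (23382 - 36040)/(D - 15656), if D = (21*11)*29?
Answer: 12658/8957 ≈ 1.4132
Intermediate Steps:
D = 6699 (D = 231*29 = 6699)
(23382 - 36040)/(D - 15656) = (23382 - 36040)/(6699 - 15656) = -12658/(-8957) = -12658*(-1/8957) = 12658/8957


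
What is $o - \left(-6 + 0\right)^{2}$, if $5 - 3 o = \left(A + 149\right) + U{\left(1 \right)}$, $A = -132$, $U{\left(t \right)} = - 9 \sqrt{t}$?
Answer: $-37$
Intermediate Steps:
$o = -1$ ($o = \frac{5}{3} - \frac{\left(-132 + 149\right) - 9 \sqrt{1}}{3} = \frac{5}{3} - \frac{17 - 9}{3} = \frac{5}{3} - \frac{8}{3} = -1$)
$o - \left(-6 + 0\right)^{2} = -1 - \left(-6 + 0\right)^{2} = -1 - \left(-6\right)^{2} = -1 - 36 = -37$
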